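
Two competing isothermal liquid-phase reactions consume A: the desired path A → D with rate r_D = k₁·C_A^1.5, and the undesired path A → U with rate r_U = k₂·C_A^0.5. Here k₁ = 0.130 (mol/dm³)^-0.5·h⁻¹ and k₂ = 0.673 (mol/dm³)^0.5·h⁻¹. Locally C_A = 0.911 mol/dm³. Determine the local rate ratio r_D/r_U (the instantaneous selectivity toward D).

S_{D/U} = r_D/r_U = (k₁·C_A^1.5)/(k₂·C_A^0.5) = (k₁/k₂)·C_A.
= (0.130×0.9110^1.5) / (0.673×0.9110^0.5) = 0.1130/0.6424 = 0.176.

0.176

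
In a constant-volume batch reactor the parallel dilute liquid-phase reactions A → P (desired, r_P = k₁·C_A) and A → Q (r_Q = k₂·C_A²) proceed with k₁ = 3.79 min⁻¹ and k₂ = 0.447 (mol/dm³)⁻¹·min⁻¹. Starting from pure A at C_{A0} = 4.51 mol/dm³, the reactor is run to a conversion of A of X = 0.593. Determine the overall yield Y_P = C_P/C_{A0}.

C_A = C_{A0}(1−X) = 1.836 mol/dm³.
Along a PFR/batch, dC_P/dC_A = −r_P/(r_P+r_Q) = −k₁/(k₁+k₂·C_A).
Integrating from C_{A0} to C_A: C_P = (3.79/0.447)·ln[(3.79+0.447·4.51)/(3.79+0.447·1.84)] = 8.479·ln(5.806/4.610) = 1.955 mol/dm³.
Y_P = C_P/C_{A0} = 1.955/4.51 = 0.433.

0.433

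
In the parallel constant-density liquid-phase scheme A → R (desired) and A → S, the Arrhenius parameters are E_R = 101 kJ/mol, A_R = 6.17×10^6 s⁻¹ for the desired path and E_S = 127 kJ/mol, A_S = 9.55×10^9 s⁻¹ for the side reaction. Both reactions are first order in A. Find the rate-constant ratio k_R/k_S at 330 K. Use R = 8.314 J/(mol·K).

8.43

k_R/k_S = (A_R/A_S)·exp[−(E_R−E_S)/(RT)] = (A_R/A_S)·exp[(E_S−E_R)/(RT)].
(E_S−E_R)/(RT) = (127−101)×10³/(8.314×330) = 26000/2744 = 9.477.
k_R/k_S = (6.17×10^6/9.55×10^9)·exp(9.477) = 6.461×10^-4 × 13050 = 8.43.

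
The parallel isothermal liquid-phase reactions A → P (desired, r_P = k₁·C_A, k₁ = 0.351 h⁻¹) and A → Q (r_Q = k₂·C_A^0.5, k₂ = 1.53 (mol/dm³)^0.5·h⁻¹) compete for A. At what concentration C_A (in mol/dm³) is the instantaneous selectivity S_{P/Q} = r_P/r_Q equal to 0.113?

0.243 mol/dm³

S_{P/Q} = (k₁/k₂)·C_A^0.5 ⇒ C_A = (S·k₂/k₁)^(2).
= (0.113×1.53/0.351)^(2) = (0.4926)^(2) = 0.243 mol/dm³.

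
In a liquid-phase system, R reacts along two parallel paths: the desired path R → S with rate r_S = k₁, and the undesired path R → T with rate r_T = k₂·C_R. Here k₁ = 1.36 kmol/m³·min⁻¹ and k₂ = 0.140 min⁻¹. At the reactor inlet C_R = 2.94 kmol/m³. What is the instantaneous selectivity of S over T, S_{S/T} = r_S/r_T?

S_{S/T} = r_S/r_T = (k₁)/(k₂·C_R) = (k₁/k₂)·C_R⁻¹.
= (1.36) / (0.140×2.940) = 1.360/0.4116 = 3.30.
The undesired path is higher order in R, so low C_R (CSTR or dilute feed) favours S.

3.30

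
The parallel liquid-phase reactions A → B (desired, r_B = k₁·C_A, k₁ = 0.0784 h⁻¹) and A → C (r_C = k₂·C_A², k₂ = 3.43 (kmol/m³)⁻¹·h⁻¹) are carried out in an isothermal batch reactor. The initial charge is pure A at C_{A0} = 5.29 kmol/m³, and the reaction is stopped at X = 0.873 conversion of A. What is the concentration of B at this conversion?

0.0465 kmol/m³

C_A = C_{A0}(1−X) = 0.6718 kmol/m³.
Along a PFR/batch, dC_B/dC_A = −r_B/(r_B+r_C) = −k₁/(k₁+k₂·C_A).
Integrating from C_{A0} to C_A: C_B = (0.0784/3.43)·ln[(0.0784+3.43·5.29)/(0.0784+3.43·0.672)] = 0.02286·ln(18.22/2.383) = 0.04650 kmol/m³.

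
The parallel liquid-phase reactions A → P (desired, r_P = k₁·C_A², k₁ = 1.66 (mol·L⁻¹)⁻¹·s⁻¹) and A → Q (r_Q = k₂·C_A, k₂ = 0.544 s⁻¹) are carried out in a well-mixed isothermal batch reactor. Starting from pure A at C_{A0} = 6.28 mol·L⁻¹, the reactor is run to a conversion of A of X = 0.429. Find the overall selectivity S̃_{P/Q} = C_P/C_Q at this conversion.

C_A = C_{A0}(1−X) = 3.586 mol·L⁻¹.
Along a PFR/batch, dC_Q/dC_A = −r_Q/(r_P+r_Q) = −k₂/(k₂+k₁·C_A).
Integrating from C_{A0} to C_A: C_Q = (0.544/1.66)·ln[(0.544+1.66·6.28)/(0.544+1.66·3.59)] = 0.3277·ln(10.97/6.497) = 0.1716 mol·L⁻¹.
Then C_P = (C_{A0}−C_A) − C_Q = 2.694 − 0.1716 = 2.522 mol·L⁻¹.
S̃_{P/Q} = C_P/C_Q = 2.522/0.1716 = 14.7.

14.7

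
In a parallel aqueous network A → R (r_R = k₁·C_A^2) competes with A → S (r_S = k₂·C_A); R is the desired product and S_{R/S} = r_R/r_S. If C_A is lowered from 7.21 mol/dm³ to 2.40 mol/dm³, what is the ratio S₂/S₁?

0.333

S_{R/S} = (k₁/k₂)·C_A, so S₂/S₁ = (C_{A,2}/C_{A,1}).
= 2.40/7.21 = 0.333.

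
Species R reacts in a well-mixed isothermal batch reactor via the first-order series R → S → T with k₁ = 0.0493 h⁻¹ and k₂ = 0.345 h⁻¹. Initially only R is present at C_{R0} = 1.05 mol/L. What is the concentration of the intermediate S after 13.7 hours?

0.0875 mol/L

For first-order series with pure R initially, C_S(t) = k₁C_{R0}/(k₂−k₁)·(e^(−k₁t) − e^(−k₂t)).
e^(−k₁t) = e^(−0.0493×13.7) = e^(−0.6754) = 0.5089; e^(−k₂t) = e^(−4.726) = 0.008857.
C_S = 0.0493×1.05/(0.345−0.0493) × (0.5089−0.008857) = 0.1751×0.5001 = 0.08755 mol/L.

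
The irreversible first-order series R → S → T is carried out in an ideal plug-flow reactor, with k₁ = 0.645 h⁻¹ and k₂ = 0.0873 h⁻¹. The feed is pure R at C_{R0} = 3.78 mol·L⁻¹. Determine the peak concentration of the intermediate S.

Evaluating C_S at τ_opt = ln(k₂/k₁)/(k₂−k₁) gives C_{S,max}/C_{R0} = (k₁/k₂)^[k₂/(k₂−k₁)].
= (0.645/0.0873)^(0.0873/(0.0873−0.645)) = (7.388)^(-0.1565) = 0.7312.
C_{S,max} = 0.7312×3.78 = 2.76 mol·L⁻¹.

2.76 mol·L⁻¹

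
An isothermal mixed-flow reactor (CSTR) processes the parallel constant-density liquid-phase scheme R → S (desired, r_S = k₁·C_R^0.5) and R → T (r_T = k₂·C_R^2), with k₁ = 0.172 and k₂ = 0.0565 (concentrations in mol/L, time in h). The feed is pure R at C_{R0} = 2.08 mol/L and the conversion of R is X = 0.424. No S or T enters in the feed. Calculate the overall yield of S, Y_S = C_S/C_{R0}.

Exit C_R = C_{R0}(1−X) = 2.08×0.576 = 1.198 mol/L.
Rates in a CSTR are evaluated at the outlet concentration: r_S = 0.172×1.198^0.5 = 0.1883, r_T = 0.0565×1.198^2 = 0.08110.
Fraction of consumed R going to S: r_S/(r_S+r_T) = 0.6989.
C_S = 0.6989·C_{R0}·X = 0.6989×2.08×0.424 = 0.616 mol/L; Y_S = C_S/C_{R0} = 0.296.

0.296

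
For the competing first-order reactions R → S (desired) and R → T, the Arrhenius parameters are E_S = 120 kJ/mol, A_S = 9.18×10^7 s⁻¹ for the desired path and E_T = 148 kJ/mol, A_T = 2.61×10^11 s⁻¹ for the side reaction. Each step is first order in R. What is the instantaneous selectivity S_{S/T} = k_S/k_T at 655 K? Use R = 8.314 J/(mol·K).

0.0601

Since both paths have the same order in R, the concentration cancels and S_{S/T} = k_S/k_T = (A_S/A_T)·exp[(E_T−E_S)/(RT)].
(E_T−E_S)/(RT) = (148−120)×10³/(8.314×655) = 28000/5446 = 5.142.
k_S/k_T = (9.18×10^7/2.61×10^11)·exp(5.142) = 3.517×10^-4 × 171.0 = 0.0601.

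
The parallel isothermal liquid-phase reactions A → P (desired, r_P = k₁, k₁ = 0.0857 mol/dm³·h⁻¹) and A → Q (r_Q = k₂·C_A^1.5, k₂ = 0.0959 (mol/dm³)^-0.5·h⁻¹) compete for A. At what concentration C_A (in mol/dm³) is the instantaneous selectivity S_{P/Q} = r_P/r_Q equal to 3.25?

0.423 mol/dm³

S_{P/Q} = (k₁/k₂)·C_A^-1.5 ⇒ C_A = (S·k₂/k₁)^(1/(-1.5)).
= (3.25×0.0959/0.0857)^(-0.6667) = (3.637)^(-0.6667) = 0.423 mol/dm³.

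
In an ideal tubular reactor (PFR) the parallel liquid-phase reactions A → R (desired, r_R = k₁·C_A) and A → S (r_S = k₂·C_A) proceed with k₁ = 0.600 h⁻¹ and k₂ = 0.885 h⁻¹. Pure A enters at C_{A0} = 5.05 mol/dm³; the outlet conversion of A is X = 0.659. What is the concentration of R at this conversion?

C_A = C_{A0}(1−X) = 1.722 mol/dm³.
Both paths are first order in A, so the instantaneous fraction to R is constant: dC_R/d(−C_A) = k₁/(k₁+k₂) = 0.4040.
C_R = 0.4040·(C_{A0}−C_A) = 0.4040×3.328 = 1.34 mol/dm³.

1.34 mol/dm³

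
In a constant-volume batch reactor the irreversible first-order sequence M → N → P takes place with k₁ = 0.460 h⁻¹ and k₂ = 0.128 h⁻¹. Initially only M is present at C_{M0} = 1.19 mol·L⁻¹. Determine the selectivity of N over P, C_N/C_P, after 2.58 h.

4.70

Solving the coupled first-order balances gives C_N(t) = [k₁/(k₂−k₁)]·C_{M0}·(e^(−k₁t) − e^(−k₂t)).
e^(−k₁t) = e^(−0.460×2.58) = e^(−1.187) = 0.3052; e^(−k₂t) = e^(−0.3302) = 0.7188.
C_N = 0.460×1.19/(0.128−0.460) × (0.3052−0.7188) = (-1.649)×(-0.4136) = 0.6819 mol·L⁻¹.
C_M = C_{M0}e^(−k₁t) = 0.3632 mol·L⁻¹, so C_P = C_{M0}−C_M−C_N = 0.1449 mol·L⁻¹; C_N/C_P = 4.70.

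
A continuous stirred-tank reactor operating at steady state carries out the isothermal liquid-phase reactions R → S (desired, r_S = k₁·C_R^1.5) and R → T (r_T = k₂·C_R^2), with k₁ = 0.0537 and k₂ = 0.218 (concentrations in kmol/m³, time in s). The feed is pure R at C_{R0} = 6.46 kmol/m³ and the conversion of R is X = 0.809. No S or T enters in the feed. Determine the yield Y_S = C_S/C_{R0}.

0.147

Exit C_R = C_{R0}(1−X) = 6.46×0.191 = 1.234 kmol/m³.
A CSTR operates uniformly at the exit composition, giving r_S = 0.07360 and r_T = 0.3319 (each k·C_R^n at C_R = 1.234).
Fraction of consumed R going to S: r_S/(r_S+r_T) = 0.1815.
C_S = 0.1815·C_{R0}·X = 0.1815×6.46×0.809 = 0.949 kmol/m³; Y_S = C_S/C_{R0} = 0.147.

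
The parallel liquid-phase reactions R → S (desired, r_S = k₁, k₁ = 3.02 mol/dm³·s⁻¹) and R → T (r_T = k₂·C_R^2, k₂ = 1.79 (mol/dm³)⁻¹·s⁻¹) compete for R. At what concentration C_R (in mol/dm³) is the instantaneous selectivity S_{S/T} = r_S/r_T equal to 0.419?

2.01 mol/dm³

S_{S/T} = (k₁/k₂)·C_R^-2 ⇒ C_R = (S·k₂/k₁)^(-0.5).
= (0.419×1.79/3.02)^(-0.5) = (0.2483)^(-0.5) = 2.01 mol/dm³.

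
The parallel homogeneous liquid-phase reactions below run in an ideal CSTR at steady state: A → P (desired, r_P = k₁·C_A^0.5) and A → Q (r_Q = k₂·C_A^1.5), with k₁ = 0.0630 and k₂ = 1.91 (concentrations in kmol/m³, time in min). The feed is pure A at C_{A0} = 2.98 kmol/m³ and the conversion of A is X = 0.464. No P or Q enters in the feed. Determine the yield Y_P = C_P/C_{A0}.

0.00939

Exit C_A = C_{A0}(1−X) = 2.98×0.536 = 1.597 kmol/m³.
In a CSTR the entire volume is at exit conditions, so r_P = 0.0630×1.597^0.5 = 0.07962 and r_Q = 1.91×1.597^1.5 = 3.856.
Fraction of consumed A going to P: r_P/(r_P+r_Q) = 0.02023.
C_P = 0.02023·C_{A0}·X = 0.02023×2.98×0.464 = 0.0280 kmol/m³; Y_P = C_P/C_{A0} = 0.00939.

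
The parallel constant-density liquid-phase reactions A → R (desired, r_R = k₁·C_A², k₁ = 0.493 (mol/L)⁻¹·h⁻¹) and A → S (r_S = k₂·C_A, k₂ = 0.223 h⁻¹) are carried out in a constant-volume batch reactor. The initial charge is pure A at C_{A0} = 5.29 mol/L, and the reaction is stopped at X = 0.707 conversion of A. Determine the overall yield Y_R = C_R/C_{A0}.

0.617

C_A = C_{A0}(1−X) = 1.550 mol/L.
Along a PFR/batch, dC_S/dC_A = −r_S/(r_R+r_S) = −k₂/(k₂+k₁·C_A).
Integrating from C_{A0} to C_A: C_S = (0.223/0.493)·ln[(0.223+0.493·5.29)/(0.223+0.493·1.55)] = 0.4523·ln(2.831/0.9871) = 0.4766 mol/L.
Then C_R = (C_{A0}−C_A) − C_S = 3.740 − 0.4766 = 3.263 mol/L.
Y_R = C_R/C_{A0} = 3.263/5.29 = 0.617.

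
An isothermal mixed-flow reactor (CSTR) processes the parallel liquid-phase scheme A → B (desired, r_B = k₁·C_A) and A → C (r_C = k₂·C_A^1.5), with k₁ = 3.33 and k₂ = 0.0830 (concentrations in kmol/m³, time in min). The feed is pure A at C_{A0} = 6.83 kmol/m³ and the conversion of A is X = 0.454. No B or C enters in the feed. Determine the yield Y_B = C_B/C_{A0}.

0.433

Exit C_A = C_{A0}(1−X) = 6.83×0.546 = 3.729 kmol/m³.
Rates in a CSTR are evaluated at the outlet concentration: r_B = 3.33×3.729 = 12.42, r_C = 0.0830×3.729^1.5 = 0.5977.
Fraction of consumed A going to B: r_B/(r_B+r_C) = 0.9541.
C_B = 0.9541·C_{A0}·X = 0.9541×6.83×0.454 = 2.96 kmol/m³; Y_B = C_B/C_{A0} = 0.433.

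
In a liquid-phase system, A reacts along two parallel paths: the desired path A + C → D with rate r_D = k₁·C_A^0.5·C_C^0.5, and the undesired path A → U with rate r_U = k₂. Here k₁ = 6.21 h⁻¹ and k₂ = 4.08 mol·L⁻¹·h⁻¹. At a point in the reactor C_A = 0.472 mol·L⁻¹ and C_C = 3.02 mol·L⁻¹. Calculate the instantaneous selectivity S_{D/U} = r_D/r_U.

S_{D/U} = r_D/r_U = (k₁·C_A^0.5·C_C^0.5)/(k₂) = (k₁/k₂)·C_A^0.5·C_C^0.5.
= (6.21×0.4720^0.5×3.020^0.5) / (4.08) = 7.414/4.080 = 1.82.
Since the desired path is higher order in A, keeping C_A high (PFR or concentrated feed) favours D.

1.82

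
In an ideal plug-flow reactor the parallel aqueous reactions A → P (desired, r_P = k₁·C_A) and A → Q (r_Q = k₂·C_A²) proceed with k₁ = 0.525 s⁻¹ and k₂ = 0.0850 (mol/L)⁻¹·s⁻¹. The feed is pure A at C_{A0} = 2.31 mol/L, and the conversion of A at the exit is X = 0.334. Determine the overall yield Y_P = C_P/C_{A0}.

0.255

C_A = C_{A0}(1−X) = 1.538 mol/L.
Along a PFR/batch, dC_P/dC_A = −r_P/(r_P+r_Q) = −k₁/(k₁+k₂·C_A).
Integrating from C_{A0} to C_A: C_P = (0.525/0.0850)·ln[(0.525+0.0850·2.31)/(0.525+0.0850·1.54)] = 6.176·ln(0.7214/0.6558) = 0.5887 mol/L.
Y_P = C_P/C_{A0} = 0.5887/2.31 = 0.255.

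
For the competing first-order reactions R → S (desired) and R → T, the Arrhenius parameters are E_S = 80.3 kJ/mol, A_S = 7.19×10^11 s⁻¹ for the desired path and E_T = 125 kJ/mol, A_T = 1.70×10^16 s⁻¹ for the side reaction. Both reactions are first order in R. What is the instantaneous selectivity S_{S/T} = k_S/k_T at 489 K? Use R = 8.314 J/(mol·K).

k_S/k_T = (A_S/A_T)·exp[−(E_S−E_T)/(RT)] = (A_S/A_T)·exp[(E_T−E_S)/(RT)].
(E_T−E_S)/(RT) = (125−80.3)×10³/(8.314×489) = 44700/4066 = 10.99.
k_S/k_T = (7.19×10^11/1.70×10^16)·exp(10.99) = 4.229×10^-5 × 59566 = 2.52.
Since E_S < E_T, lowering the temperature improves selectivity toward S.

2.52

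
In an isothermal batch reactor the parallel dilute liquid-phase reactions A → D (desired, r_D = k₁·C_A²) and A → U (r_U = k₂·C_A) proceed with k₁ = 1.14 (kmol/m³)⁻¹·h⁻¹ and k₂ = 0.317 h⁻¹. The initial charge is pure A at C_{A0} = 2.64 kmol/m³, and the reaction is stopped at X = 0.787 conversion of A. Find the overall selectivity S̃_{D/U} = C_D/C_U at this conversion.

5.00

C_A = C_{A0}(1−X) = 0.5623 kmol/m³.
Along a PFR/batch, dC_U/dC_A = −r_U/(r_D+r_U) = −k₂/(k₂+k₁·C_A).
Integrating from C_{A0} to C_A: C_U = (0.317/1.14)·ln[(0.317+1.14·2.64)/(0.317+1.14·0.562)] = 0.2781·ln(3.327/0.9580) = 0.3461 kmol/m³.
Then C_D = (C_{A0}−C_A) − C_U = 2.078 − 0.3461 = 1.732 kmol/m³.
S̃_{D/U} = C_D/C_U = 1.732/0.3461 = 5.00.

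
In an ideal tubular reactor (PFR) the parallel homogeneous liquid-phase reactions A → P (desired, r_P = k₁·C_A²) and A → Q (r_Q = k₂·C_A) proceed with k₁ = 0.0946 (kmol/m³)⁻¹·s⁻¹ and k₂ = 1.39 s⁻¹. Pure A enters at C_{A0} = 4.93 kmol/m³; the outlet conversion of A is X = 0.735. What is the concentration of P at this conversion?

C_A = C_{A0}(1−X) = 1.306 kmol/m³.
Along a PFR/batch, dC_Q/dC_A = −r_Q/(r_P+r_Q) = −k₂/(k₂+k₁·C_A).
Integrating from C_{A0} to C_A: C_Q = (1.39/0.0946)·ln[(1.39+0.0946·4.93)/(1.39+0.0946·1.31)] = 14.69·ln(1.856/1.514) = 3.000 kmol/m³.
Then C_P = (C_{A0}−C_A) − C_Q = 3.624 − 3.000 = 0.6240 kmol/m³.

0.624 kmol/m³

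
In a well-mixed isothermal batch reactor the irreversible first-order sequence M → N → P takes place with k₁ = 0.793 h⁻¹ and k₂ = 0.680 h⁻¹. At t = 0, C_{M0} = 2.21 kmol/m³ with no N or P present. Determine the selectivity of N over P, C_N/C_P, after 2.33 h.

For first-order series with pure M initially, C_N(t) = k₁C_{M0}/(k₂−k₁)·(e^(−k₁t) − e^(−k₂t)).
e^(−k₁t) = e^(−0.793×2.33) = e^(−1.848) = 0.1576; e^(−k₂t) = e^(−1.584) = 0.2051.
C_N = 0.793×2.21/(0.680−0.793) × (0.1576−0.2051) = (-15.51)×(-0.04747) = 0.7362 kmol/m³.
C_M = C_{M0}e^(−k₁t) = 0.3483 kmol/m³, so C_P = C_{M0}−C_M−C_N = 1.125 kmol/m³; C_N/C_P = 0.654.

0.654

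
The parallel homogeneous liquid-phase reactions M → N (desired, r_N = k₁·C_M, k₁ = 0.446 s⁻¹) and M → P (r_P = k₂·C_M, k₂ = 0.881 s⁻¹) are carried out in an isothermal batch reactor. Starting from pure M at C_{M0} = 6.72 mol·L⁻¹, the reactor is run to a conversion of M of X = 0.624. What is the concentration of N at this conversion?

C_M = C_{M0}(1−X) = 2.527 mol·L⁻¹.
Both paths are first order in M, so the instantaneous fraction to N is constant: dC_N/d(−C_M) = k₁/(k₁+k₂) = 0.3361.
C_N = 0.3361·(C_{M0}−C_M) = 0.3361×4.193 = 1.41 mol·L⁻¹.

1.41 mol·L⁻¹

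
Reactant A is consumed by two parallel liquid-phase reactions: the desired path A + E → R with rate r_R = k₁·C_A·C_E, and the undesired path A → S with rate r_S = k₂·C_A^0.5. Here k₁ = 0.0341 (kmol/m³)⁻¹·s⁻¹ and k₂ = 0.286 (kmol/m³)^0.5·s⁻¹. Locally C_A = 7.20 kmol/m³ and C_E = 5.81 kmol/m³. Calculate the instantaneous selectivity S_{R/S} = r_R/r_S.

S_{R/S} = r_R/r_S = (k₁·C_A·C_E)/(k₂·C_A^0.5) = (k₁/k₂)·C_A^0.5·C_E.
= (0.0341×7.200×5.810) / (0.286×7.200^0.5) = 1.426/0.7674 = 1.86.

1.86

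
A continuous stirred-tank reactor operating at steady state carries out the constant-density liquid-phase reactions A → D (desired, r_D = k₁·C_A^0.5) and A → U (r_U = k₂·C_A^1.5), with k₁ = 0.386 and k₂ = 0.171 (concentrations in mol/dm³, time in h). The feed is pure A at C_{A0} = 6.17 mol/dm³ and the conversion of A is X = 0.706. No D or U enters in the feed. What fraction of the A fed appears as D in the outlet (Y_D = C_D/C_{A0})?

0.391

Exit C_A = C_{A0}(1−X) = 6.17×0.294 = 1.814 mol/dm³.
In a CSTR the entire volume is at exit conditions, so r_D = 0.386×1.814^0.5 = 0.5199 and r_U = 0.171×1.814^1.5 = 0.4178.
Fraction of consumed A going to D: r_D/(r_D+r_U) = 0.5544.
C_D = 0.5544·C_{A0}·X = 0.5544×6.17×0.706 = 2.42 mol/dm³; Y_D = C_D/C_{A0} = 0.391.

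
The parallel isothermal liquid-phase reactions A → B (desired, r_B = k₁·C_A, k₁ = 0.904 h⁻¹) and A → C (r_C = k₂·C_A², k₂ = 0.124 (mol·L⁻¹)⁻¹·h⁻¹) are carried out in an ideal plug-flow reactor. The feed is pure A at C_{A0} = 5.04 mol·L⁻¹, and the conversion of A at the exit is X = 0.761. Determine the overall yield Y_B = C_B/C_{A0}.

C_A = C_{A0}(1−X) = 1.205 mol·L⁻¹.
Along a PFR/batch, dC_B/dC_A = −r_B/(r_B+r_C) = −k₁/(k₁+k₂·C_A).
Integrating from C_{A0} to C_A: C_B = (0.904/0.124)·ln[(0.904+0.124·5.04)/(0.904+0.124·1.20)] = 7.290·ln(1.529/1.053) = 2.716 mol·L⁻¹.
Y_B = C_B/C_{A0} = 2.716/5.04 = 0.539.

0.539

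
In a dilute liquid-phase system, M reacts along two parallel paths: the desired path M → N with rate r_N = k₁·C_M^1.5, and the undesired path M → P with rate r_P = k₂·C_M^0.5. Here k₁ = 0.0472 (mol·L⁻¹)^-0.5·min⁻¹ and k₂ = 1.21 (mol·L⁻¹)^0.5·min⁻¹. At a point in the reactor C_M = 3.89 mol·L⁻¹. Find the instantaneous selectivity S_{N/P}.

0.152

S_{N/P} = r_N/r_P = (k₁·C_M^1.5)/(k₂·C_M^0.5) = (k₁/k₂)·C_M.
= (0.0472×3.890^1.5) / (1.21×3.890^0.5) = 0.3621/2.386 = 0.152.
Since the desired path is higher order in M, keeping C_M high (PFR or concentrated feed) favours N.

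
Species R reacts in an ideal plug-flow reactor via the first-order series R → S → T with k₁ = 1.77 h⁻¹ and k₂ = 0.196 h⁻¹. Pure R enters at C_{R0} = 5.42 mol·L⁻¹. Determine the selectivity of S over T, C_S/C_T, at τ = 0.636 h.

13.2

For first-order series with pure R initially, C_S(τ) = k₁C_{R0}/(k₂−k₁)·(e^(−k₁τ) − e^(−k₂τ)).
e^(−k₁τ) = e^(−1.77×0.636) = e^(−1.126) = 0.3244; e^(−k₂τ) = e^(−0.1247) = 0.8828.
C_S = 1.77×5.42/(0.196−1.77) × (0.3244−0.8828) = (-6.095)×(-0.5584) = 3.403 mol·L⁻¹.
C_R = C_{R0}e^(−k₁τ) = 1.758 mol·L⁻¹, so C_T = C_{R0}−C_R−C_S = 0.2584 mol·L⁻¹; C_S/C_T = 13.2.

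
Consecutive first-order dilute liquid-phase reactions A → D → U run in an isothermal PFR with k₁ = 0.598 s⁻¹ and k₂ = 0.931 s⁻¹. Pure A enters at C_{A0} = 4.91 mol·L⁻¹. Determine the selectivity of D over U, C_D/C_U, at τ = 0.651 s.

2.78

For first-order series with pure A initially, C_D(τ) = k₁C_{A0}/(k₂−k₁)·(e^(−k₁τ) − e^(−k₂τ)).
e^(−k₁τ) = e^(−0.598×0.651) = e^(−0.3893) = 0.6775; e^(−k₂τ) = e^(−0.6061) = 0.5455.
C_D = 0.598×4.91/(0.931−0.598) × (0.6775−0.5455) = 8.817×0.1320 = 1.164 mol·L⁻¹.
C_A = C_{A0}e^(−k₁τ) = 3.327 mol·L⁻¹, so C_U = C_{A0}−C_A−C_D = 0.4190 mol·L⁻¹; C_D/C_U = 2.78.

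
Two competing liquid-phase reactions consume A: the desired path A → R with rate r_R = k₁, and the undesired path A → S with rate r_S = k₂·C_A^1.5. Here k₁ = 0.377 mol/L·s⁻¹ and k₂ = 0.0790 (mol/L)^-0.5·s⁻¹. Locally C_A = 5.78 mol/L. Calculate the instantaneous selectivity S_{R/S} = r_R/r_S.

S_{R/S} = r_R/r_S = (k₁)/(k₂·C_A^1.5) = (k₁/k₂)·C_A^-1.5.
= (0.377) / (0.0790×5.780^1.5) = 0.3770/1.098 = 0.343.

0.343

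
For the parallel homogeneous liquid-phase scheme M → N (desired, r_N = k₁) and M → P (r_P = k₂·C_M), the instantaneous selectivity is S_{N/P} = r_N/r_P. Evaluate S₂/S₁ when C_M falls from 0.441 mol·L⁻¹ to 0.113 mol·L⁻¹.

S_{N/P} = (k₁/k₂)·C_M⁻¹, so S₂/S₁ = (C_{M,2}/C_{M,1})⁻¹.
= 0.441/0.113 = 3.90.
Selectivity toward N rises as C_M falls — low-concentration operation is favoured.

3.90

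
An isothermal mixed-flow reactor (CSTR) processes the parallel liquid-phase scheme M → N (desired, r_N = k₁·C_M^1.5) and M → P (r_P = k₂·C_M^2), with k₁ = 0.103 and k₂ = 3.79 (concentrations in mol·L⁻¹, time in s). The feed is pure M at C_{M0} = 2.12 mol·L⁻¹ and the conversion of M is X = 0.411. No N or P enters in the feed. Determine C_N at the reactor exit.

Exit C_M = C_{M0}(1−X) = 2.12×0.589 = 1.249 mol·L⁻¹.
In a CSTR the entire volume is at exit conditions, so r_N = 0.103×1.249^1.5 = 0.1437 and r_P = 3.79×1.249^2 = 5.909.
Fraction of consumed M going to N: r_N/(r_N+r_P) = 0.02374.
C_N = 0.02374·C_{M0}·X = 0.02374×2.12×0.411 = 0.0207 mol·L⁻¹.

0.0207 mol·L⁻¹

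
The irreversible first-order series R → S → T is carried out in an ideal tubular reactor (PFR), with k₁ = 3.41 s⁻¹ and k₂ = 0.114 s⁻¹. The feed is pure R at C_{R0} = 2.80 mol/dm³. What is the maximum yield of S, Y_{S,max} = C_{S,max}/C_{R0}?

For a first-order series the maximum intermediate yield is C_{S,max}/C_{R0} = (k₁/k₂)^[k₂/(k₂−k₁)].
= (3.41/0.114)^(0.114/(0.114−3.41)) = (29.91)^(-0.03459) = 0.8891.

0.889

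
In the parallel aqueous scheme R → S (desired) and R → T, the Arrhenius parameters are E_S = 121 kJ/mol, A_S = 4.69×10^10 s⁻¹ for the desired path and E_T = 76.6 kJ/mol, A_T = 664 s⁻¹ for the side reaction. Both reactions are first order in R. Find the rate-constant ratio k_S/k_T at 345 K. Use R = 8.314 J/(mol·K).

k_S/k_T = (A_S/A_T)·exp[−(E_S−E_T)/(RT)] = (A_S/A_T)·exp[(E_T−E_S)/(RT)].
(E_T−E_S)/(RT) = (76.6−121)×10³/(8.314×345) = -44400/2868 = -15.48.
k_S/k_T = (4.69×10^10/664)·exp(-15.48) = 7.063×10^7 × 1.894×10^-7 = 13.4.
Since E_S > E_T, raising the temperature improves selectivity toward S.

13.4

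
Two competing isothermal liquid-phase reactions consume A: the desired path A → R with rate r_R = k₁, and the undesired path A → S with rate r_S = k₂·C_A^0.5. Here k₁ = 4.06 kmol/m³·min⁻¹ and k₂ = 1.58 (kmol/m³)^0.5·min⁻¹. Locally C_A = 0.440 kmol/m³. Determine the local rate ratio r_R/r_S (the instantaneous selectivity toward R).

3.87

S_{R/S} = r_R/r_S = (k₁)/(k₂·C_A^0.5) = (k₁/k₂)·C_A^-0.5.
= (4.06) / (1.58×0.4400^0.5) = 4.060/1.048 = 3.87.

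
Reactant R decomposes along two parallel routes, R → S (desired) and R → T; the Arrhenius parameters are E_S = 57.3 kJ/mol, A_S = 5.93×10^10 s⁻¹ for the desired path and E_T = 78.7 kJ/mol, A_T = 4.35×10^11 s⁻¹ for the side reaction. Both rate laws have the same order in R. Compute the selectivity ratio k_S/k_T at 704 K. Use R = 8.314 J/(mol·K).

With equal orders, S_{S/T} = k_S/k_T = (A_S/A_T)·exp[(E_T−E_S)/(RT)].
(E_T−E_S)/(RT) = (78.7−57.3)×10³/(8.314×704) = 21400/5853 = 3.656.
k_S/k_T = (5.93×10^10/4.35×10^11)·exp(3.656) = 0.1363 × 38.71 = 5.28.
Since E_S < E_T, lowering the temperature improves selectivity toward S.

5.28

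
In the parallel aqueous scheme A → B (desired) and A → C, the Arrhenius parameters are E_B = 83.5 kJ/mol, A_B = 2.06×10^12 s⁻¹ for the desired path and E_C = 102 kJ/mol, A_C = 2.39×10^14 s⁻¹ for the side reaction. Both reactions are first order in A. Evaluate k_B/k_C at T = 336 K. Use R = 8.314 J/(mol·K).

6.48

With equal orders, S_{B/C} = k_B/k_C = (A_B/A_C)·exp[(E_C−E_B)/(RT)].
(E_C−E_B)/(RT) = (102−83.5)×10³/(8.314×336) = 18500/2794 = 6.623.
k_B/k_C = (2.06×10^12/2.39×10^14)·exp(6.623) = 0.008619 × 751.8 = 6.48.
Since E_B < E_C, lowering the temperature improves selectivity toward B.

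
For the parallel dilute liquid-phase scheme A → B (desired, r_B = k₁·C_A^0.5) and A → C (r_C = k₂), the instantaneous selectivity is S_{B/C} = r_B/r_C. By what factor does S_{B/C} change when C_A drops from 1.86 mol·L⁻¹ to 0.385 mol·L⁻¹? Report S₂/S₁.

0.455

S_{B/C} = (k₁/k₂)·C_A^0.5, so S₂/S₁ = (C_{A,2}/C_{A,1})^0.5.
= (0.385/1.86)^0.5 = (0.2070)^0.5 = 0.455.
Selectivity toward B falls as C_A falls — high-concentration operation is favoured.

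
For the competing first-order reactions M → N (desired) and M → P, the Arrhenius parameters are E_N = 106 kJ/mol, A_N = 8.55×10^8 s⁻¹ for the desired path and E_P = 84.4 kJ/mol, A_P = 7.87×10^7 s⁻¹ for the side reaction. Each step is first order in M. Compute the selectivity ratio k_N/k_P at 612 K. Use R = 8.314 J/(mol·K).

0.156

k_N/k_P = (A_N/A_P)·exp[−(E_N−E_P)/(RT)] = (A_N/A_P)·exp[(E_P−E_N)/(RT)].
(E_P−E_N)/(RT) = (84.4−106)×10³/(8.314×612) = -21600/5088 = -4.245.
k_N/k_P = (8.55×10^8/7.87×10^7)·exp(-4.245) = 10.86 × 0.01433 = 0.156.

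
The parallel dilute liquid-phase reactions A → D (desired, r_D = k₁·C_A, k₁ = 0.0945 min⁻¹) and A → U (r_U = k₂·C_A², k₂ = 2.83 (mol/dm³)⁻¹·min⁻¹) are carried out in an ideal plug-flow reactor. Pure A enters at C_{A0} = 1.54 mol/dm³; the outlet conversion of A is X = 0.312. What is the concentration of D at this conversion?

C_A = C_{A0}(1−X) = 1.060 mol/dm³.
Along a PFR/batch, dC_D/dC_A = −r_D/(r_D+r_U) = −k₁/(k₁+k₂·C_A).
Integrating from C_{A0} to C_A: C_D = (0.0945/2.83)·ln[(0.0945+2.83·1.54)/(0.0945+2.83·1.06)] = 0.03339·ln(4.453/3.093) = 0.01217 mol/dm³.

0.0122 mol/dm³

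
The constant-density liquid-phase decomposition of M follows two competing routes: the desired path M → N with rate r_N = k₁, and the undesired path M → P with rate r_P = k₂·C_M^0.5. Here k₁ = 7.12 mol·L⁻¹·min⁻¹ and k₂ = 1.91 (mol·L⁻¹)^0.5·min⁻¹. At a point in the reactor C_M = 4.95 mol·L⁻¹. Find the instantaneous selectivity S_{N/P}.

S_{N/P} = r_N/r_P = (k₁)/(k₂·C_M^0.5) = (k₁/k₂)·C_M^-0.5.
= (7.12) / (1.91×4.950^0.5) = 7.120/4.249 = 1.68.
The undesired path is higher order in M, so low C_M (CSTR or dilute feed) favours N.

1.68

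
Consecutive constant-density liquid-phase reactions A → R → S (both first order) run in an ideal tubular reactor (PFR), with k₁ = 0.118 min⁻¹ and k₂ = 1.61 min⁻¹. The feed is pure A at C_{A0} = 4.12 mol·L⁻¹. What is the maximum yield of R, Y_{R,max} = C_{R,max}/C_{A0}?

Evaluating C_R at τ_opt = ln(k₂/k₁)/(k₂−k₁) gives C_{R,max}/C_{A0} = (k₁/k₂)^[k₂/(k₂−k₁)].
= (0.118/1.61)^(1.61/(1.61−0.118)) = (0.07329)^(1.079) = 0.05961.

0.0596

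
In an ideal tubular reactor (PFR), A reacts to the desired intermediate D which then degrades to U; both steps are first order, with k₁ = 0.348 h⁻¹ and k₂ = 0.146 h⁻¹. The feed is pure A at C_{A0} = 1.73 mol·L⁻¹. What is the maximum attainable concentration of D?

0.923 mol·L⁻¹

For a first-order series the maximum intermediate yield is C_{D,max}/C_{A0} = (k₁/k₂)^[k₂/(k₂−k₁)].
= (0.348/0.146)^(0.146/(0.146−0.348)) = (2.384)^(-0.7228) = 0.5338.
C_{D,max} = 0.5338×1.73 = 0.923 mol·L⁻¹.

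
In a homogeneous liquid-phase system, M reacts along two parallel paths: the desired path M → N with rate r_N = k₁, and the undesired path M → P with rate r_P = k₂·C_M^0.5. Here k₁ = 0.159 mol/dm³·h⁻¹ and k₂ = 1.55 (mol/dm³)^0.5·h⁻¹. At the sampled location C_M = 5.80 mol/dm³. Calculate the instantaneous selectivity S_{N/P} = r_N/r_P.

S_{N/P} = r_N/r_P = (k₁)/(k₂·C_M^0.5) = (k₁/k₂)·C_M^-0.5.
= (0.159) / (1.55×5.800^0.5) = 0.1590/3.733 = 0.0426.
The undesired path is higher order in M, so low C_M (CSTR or dilute feed) favours N.

0.0426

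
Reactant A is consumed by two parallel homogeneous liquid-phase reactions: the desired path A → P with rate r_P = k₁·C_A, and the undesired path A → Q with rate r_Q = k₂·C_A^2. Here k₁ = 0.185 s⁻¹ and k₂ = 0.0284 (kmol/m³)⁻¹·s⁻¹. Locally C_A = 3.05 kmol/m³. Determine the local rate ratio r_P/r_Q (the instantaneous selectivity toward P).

2.14

S_{P/Q} = r_P/r_Q = (k₁·C_A)/(k₂·C_A^2) = (k₁/k₂)·C_A⁻¹.
= (0.185×3.050) / (0.0284×3.050^2) = 0.5642/0.2642 = 2.14.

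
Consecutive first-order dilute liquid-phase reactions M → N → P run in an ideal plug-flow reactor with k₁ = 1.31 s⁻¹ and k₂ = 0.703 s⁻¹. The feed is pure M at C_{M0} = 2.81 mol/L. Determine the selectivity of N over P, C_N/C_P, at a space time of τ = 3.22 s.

The intermediate concentration in a first-order A→B→C sequence is C_N = k₁C_{M0}(e^(−k₁τ) − e^(−k₂τ))/(k₂−k₁).
e^(−k₁τ) = e^(−1.31×3.22) = e^(−4.218) = 0.01473; e^(−k₂τ) = e^(−2.264) = 0.1040.
C_N = 1.31×2.81/(0.703−1.31) × (0.01473−0.1040) = (-6.064)×(-0.08924) = 0.5412 mol/L.
C_M = C_{M0}e^(−k₁τ) = 0.04138 mol/L, so C_P = C_{M0}−C_M−C_N = 2.227 mol/L; C_N/C_P = 0.243.

0.243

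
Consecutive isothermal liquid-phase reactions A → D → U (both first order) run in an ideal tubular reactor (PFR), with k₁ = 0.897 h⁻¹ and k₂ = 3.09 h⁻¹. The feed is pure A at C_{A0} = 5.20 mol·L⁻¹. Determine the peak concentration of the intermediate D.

At the optimum, C_{D,max}/C_{A0} = (k₁/k₂)^[k₂/(k₂−k₁)].
= (0.897/3.09)^(3.09/(3.09−0.897)) = (0.2903)^(1.409) = 0.1750.
C_{D,max} = 0.1750×5.20 = 0.910 mol·L⁻¹.

0.910 mol·L⁻¹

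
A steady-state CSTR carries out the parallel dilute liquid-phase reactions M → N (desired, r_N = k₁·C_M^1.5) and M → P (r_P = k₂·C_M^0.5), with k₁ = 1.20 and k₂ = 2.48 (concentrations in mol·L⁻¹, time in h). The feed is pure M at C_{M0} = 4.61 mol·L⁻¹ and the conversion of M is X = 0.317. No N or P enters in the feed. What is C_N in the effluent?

0.882 mol·L⁻¹

Exit C_M = C_{M0}(1−X) = 4.61×0.683 = 3.149 mol·L⁻¹.
Rates in a CSTR are evaluated at the outlet concentration: r_N = 1.20×3.149^1.5 = 6.704, r_P = 2.48×3.149^0.5 = 4.401.
Fraction of consumed M going to N: r_N/(r_N+r_P) = 0.6037.
C_N = 0.6037·C_{M0}·X = 0.6037×4.61×0.317 = 0.882 mol·L⁻¹.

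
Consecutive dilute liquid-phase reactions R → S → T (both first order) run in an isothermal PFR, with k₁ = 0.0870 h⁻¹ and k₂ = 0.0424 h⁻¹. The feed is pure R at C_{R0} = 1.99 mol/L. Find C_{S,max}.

At the optimum, C_{S,max}/C_{R0} = (k₁/k₂)^[k₂/(k₂−k₁)].
= (0.0870/0.0424)^(0.0424/(0.0424−0.0870)) = (2.052)^(-0.9507) = 0.5049.
C_{S,max} = 0.5049×1.99 = 1.00 mol/L.

1.00 mol/L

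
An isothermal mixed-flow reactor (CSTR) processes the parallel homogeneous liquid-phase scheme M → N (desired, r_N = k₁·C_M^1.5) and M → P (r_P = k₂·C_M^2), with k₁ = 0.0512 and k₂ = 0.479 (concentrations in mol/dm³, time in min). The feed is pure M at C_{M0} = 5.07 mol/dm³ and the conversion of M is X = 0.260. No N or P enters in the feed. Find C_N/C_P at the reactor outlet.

Exit C_M = C_{M0}(1−X) = 5.07×0.740 = 3.752 mol/dm³.
A CSTR operates uniformly at the exit composition, giving r_N = 0.3721 and r_P = 6.742 (each k·C_M^n at C_M = 3.752).
Overall selectivity = C_N/C_P = r_Nτ/(r_Pτ) = r_N/r_P = 0.0552.

0.0552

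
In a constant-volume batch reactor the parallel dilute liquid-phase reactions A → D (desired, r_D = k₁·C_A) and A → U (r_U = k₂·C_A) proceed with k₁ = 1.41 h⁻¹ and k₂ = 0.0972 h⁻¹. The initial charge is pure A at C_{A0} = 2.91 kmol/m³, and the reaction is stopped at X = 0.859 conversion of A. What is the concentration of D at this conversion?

C_A = C_{A0}(1−X) = 0.4103 kmol/m³.
Both paths are first order in A, so the instantaneous fraction to D is constant: dC_D/d(−C_A) = k₁/(k₁+k₂) = 0.9355.
C_D = 0.9355·(C_{A0}−C_A) = 0.9355×2.500 = 2.34 kmol/m³.

2.34 kmol/m³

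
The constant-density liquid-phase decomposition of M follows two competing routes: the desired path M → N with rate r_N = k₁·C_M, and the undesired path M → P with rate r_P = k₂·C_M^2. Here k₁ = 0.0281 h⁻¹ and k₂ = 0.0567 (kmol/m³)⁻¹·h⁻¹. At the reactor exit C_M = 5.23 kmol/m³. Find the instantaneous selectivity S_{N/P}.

0.0948

S_{N/P} = r_N/r_P = (k₁·C_M)/(k₂·C_M^2) = (k₁/k₂)·C_M⁻¹.
= (0.0281×5.230) / (0.0567×5.230^2) = 0.1470/1.551 = 0.0948.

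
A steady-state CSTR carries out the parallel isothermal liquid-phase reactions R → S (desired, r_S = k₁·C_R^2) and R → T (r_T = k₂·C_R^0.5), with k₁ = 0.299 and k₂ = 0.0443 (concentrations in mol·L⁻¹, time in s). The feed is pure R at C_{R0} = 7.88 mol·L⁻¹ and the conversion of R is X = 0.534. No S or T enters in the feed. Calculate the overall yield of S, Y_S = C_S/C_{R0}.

Exit C_R = C_{R0}(1−X) = 7.88×0.466 = 3.672 mol·L⁻¹.
In a CSTR the entire volume is at exit conditions, so r_S = 0.299×3.672^2 = 4.032 and r_T = 0.0443×3.672^0.5 = 0.08489.
Fraction of consumed R going to S: r_S/(r_S+r_T) = 0.9794.
C_S = 0.9794·C_{R0}·X = 0.9794×7.88×0.534 = 4.12 mol·L⁻¹; Y_S = C_S/C_{R0} = 0.523.

0.523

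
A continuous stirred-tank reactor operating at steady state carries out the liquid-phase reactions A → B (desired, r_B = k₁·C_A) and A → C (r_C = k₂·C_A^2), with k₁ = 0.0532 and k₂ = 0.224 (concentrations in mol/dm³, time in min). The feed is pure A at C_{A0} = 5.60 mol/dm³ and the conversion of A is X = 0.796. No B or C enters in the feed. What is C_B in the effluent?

Exit C_A = C_{A0}(1−X) = 5.60×0.204 = 1.142 mol/dm³.
Rates in a CSTR are evaluated at the outlet concentration: r_B = 0.0532×1.142 = 0.06078, r_C = 0.224×1.142^2 = 0.2923.
Fraction of consumed A going to B: r_B/(r_B+r_C) = 0.1721.
C_B = 0.1721·C_{A0}·X = 0.1721×5.60×0.796 = 0.767 mol/dm³.

0.767 mol/dm³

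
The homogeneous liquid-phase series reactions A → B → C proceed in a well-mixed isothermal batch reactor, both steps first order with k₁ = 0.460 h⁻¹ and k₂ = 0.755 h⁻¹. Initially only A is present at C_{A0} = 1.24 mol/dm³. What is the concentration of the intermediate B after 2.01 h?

For first-order series with pure A initially, C_B(t) = k₁C_{A0}/(k₂−k₁)·(e^(−k₁t) − e^(−k₂t)).
e^(−k₁t) = e^(−0.460×2.01) = e^(−0.9246) = 0.3967; e^(−k₂t) = e^(−1.518) = 0.2192.
C_B = 0.460×1.24/(0.755−0.460) × (0.3967−0.2192) = 1.934×0.1774 = 0.3431 mol/dm³.

0.343 mol/dm³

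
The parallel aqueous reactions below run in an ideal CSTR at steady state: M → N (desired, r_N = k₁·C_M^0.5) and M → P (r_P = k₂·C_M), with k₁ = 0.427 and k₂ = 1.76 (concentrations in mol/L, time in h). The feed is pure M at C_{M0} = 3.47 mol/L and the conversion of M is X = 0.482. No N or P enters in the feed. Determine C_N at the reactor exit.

Exit C_M = C_{M0}(1−X) = 3.47×0.518 = 1.797 mol/L.
A CSTR operates uniformly at the exit composition, giving r_N = 0.5725 and r_P = 3.164 (each k·C_M^n at C_M = 1.797).
Fraction of consumed M going to N: r_N/(r_N+r_P) = 0.1532.
C_N = 0.1532·C_{M0}·X = 0.1532×3.47×0.482 = 0.256 mol/L.

0.256 mol/L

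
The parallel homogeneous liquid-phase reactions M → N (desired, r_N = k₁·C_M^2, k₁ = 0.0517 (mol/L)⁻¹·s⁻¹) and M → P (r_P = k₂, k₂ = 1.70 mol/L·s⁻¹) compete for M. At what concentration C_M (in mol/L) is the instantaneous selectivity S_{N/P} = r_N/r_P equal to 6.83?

15.0 mol/L

S_{N/P} = (k₁/k₂)·C_M^2 ⇒ C_M = (S·k₂/k₁)^(0.5).
= (6.83×1.70/0.0517)^(0.5) = (224.6)^(0.5) = 15.0 mol/L.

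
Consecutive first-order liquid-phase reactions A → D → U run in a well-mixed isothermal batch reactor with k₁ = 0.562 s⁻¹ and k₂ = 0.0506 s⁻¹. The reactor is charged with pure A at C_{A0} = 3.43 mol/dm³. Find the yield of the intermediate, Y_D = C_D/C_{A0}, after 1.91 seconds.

The intermediate concentration in a first-order A→B→C sequence is C_D = k₁C_{A0}(e^(−k₁t) − e^(−k₂t))/(k₂−k₁).
e^(−k₁t) = e^(−0.562×1.91) = e^(−1.073) = 0.3418; e^(−k₂t) = e^(−0.09665) = 0.9079.
C_D = 0.562×3.43/(0.0506−0.562) × (0.3418−0.9079) = (-3.769)×(-0.5660) = 2.134 mol/dm³.
Y_D = C_D/C_{A0} = 2.134/3.43 = 0.622.

0.622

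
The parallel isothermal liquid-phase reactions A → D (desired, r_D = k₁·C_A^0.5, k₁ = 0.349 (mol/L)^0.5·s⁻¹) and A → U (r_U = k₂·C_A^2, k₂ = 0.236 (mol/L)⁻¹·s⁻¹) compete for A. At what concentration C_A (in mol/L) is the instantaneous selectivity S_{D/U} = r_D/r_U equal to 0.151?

4.58 mol/L

S_{D/U} = (k₁/k₂)·C_A^-1.5 ⇒ C_A = (S·k₂/k₁)^(1/(-1.5)).
= (0.151×0.236/0.349)^(-0.6667) = (0.1021)^(-0.6667) = 4.58 mol/L.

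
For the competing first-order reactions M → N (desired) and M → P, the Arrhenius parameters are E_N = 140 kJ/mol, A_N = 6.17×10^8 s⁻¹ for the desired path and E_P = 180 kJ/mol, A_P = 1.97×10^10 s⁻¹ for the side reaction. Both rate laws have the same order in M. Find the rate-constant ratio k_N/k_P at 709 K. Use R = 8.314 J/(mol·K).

27.7

With equal orders, S_{N/P} = k_N/k_P = (A_N/A_P)·exp[(E_P−E_N)/(RT)].
(E_P−E_N)/(RT) = (180−140)×10³/(8.314×709) = 40000/5895 = 6.786.
k_N/k_P = (6.17×10^8/1.97×10^10)·exp(6.786) = 0.03132 × 885.2 = 27.7.
Since E_N < E_P, lowering the temperature improves selectivity toward N.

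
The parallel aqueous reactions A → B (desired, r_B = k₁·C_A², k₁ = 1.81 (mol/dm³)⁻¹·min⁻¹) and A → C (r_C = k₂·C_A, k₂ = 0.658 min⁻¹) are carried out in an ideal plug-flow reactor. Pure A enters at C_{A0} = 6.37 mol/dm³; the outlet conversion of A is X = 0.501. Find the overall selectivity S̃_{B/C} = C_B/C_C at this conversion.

12.7

C_A = C_{A0}(1−X) = 3.179 mol/dm³.
Along a PFR/batch, dC_C/dC_A = −r_C/(r_B+r_C) = −k₂/(k₂+k₁·C_A).
Integrating from C_{A0} to C_A: C_C = (0.658/1.81)·ln[(0.658+1.81·6.37)/(0.658+1.81·3.18)] = 0.3635·ln(12.19/6.411) = 0.2335 mol/dm³.
Then C_B = (C_{A0}−C_A) − C_C = 3.191 − 0.2335 = 2.958 mol/dm³.
S̃_{B/C} = C_B/C_C = 2.958/0.2335 = 12.7.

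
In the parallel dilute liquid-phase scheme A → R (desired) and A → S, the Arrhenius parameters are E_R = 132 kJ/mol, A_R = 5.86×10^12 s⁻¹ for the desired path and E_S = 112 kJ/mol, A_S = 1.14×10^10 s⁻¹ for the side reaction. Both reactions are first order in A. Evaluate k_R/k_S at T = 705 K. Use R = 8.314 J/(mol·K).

16.9

Since both paths have the same order in A, the concentration cancels and S_{R/S} = k_R/k_S = (A_R/A_S)·exp[(E_S−E_R)/(RT)].
(E_S−E_R)/(RT) = (112−132)×10³/(8.314×705) = -20000/5861 = -3.412.
k_R/k_S = (5.86×10^12/1.14×10^10)·exp(-3.412) = 514.0 × 0.03297 = 16.9.
Since E_R > E_S, raising the temperature improves selectivity toward R.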